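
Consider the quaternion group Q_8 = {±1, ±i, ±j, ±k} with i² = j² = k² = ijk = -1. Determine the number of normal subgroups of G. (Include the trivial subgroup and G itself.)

G has 6 subgroups. Checking conjugation-invariance by order — order 1: 1/1 normal; order 2: 1/1 normal; order 4: 3/3 normal; order 8: 1/1 normal.
Total normal subgroups: 6.

6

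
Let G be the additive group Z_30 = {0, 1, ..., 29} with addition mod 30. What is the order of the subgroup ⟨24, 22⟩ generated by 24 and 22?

|⟨24⟩| = 5 and |⟨22⟩| = 15, so |H| is a multiple of lcm(5, 15) = 15 and divides |G| = 30.
Closing under the operation: H = {0, 2, 4, 6, 8, 10, 12, 14, 16, 18, 20, 22, 24, 26, 28}, so |H| = 15.

15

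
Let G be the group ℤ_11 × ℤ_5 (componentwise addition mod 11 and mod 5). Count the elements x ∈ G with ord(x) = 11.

10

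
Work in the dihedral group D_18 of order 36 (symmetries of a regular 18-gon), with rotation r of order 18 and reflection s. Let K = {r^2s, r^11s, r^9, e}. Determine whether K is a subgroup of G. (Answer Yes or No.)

Yes

|K| = 4 divides |G| = 36, consistent with Lagrange.
K contains the identity, every element's inverse is in K, and K is closed under ·: it is a subgroup.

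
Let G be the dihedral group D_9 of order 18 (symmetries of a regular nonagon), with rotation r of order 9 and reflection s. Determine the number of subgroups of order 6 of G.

|G| = 18 and 6 | 18, so subgroups of order 6 are possible by Lagrange.
The subgroups of order 6 are: {e, r^3, r^6, r^2s, r^5s, r^8s}; {e, r^3, r^6, s, r^3s, r^6s}; {e, r^3, r^6, rs, r^4s, r^7s}.
So G has 3 subgroups of order 6.

3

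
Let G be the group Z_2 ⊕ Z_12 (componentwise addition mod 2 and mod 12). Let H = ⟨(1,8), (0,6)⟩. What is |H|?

|⟨(1,8)⟩| = 6 and |⟨(0,6)⟩| = 2, so |H| is a multiple of lcm(6, 2) = 6 and divides |G| = 24.
Closing under the operation: H = {(0,0), (0,2), (0,4), (0,6), (0,8), (0,10), (1,0), (1,2), (1,4), (1,6), (1,8), (1,10)}, so |H| = 12.

12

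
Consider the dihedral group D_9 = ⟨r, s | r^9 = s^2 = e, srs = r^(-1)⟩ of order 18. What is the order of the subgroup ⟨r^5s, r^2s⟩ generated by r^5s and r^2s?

6

|⟨r^5s⟩| = 2 and |⟨r^2s⟩| = 2, so |H| is a multiple of lcm(2, 2) = 2 and divides |G| = 18.
Closing under the operation: H = {e, r^3, r^6, r^2s, r^5s, r^8s}, so |H| = 6.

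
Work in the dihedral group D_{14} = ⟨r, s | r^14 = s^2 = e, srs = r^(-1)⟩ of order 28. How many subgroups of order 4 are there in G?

|G| = 28 and 4 | 28, so subgroups of order 4 are possible by Lagrange.
The subgroups of order 4 are: {e, r^7, r^3s, r^10s}; {e, r^7, r^4s, r^11s}; {e, r^7, r^5s, r^12s}; {e, r^7, r^6s, r^13s}; … (7 in all).
So G has 7 subgroups of order 4.

7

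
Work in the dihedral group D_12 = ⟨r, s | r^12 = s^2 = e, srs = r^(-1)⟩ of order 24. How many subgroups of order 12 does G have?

|G| = 24 and 12 | 24, so subgroups of order 12 are possible by Lagrange.
The subgroups of order 12 are: {e, r, r^2, r^3, r^4, r^5, r^6, r^7, r^8, r^9, r^10, r^11}; {e, r^2, r^4, r^6, r^8, r^10, s, r^2s, r^4s, r^6s, r^8s, r^10s}; {e, r^2, r^4, r^6, r^8, r^10, rs, r^3s, r^5s, r^7s, r^9s, r^11s}.
So G has 3 subgroups of order 12.

3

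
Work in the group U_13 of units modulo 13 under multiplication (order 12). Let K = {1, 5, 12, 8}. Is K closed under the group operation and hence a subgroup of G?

Yes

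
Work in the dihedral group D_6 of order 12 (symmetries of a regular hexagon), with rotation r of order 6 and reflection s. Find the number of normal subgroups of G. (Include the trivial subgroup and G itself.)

G has 16 subgroups. Checking conjugation-invariance by order — order 1: 1/1 normal; order 2: 1/7 normal; order 3: 1/1 normal; order 4: 0/3 normal; order 6: 3/3 normal; order 12: 1/1 normal.
Total normal subgroups: 7.

7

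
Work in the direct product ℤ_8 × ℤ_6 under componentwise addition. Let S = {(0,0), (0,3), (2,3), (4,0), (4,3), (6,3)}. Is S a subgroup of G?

Closure fails: (4,3) + (2,3) = (6,0) ∉ S. So S is not a subgroup.

No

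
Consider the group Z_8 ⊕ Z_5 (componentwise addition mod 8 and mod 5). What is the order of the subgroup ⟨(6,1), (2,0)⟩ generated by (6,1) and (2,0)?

|⟨(6,1)⟩| = 20 and |⟨(2,0)⟩| = 4, so |H| is a multiple of lcm(20, 4) = 20 and divides |G| = 40.
Closing under the operation: H = {(0,0), (0,1), (0,2), (0,3), (0,4), (2,0), (2,1), (2,2), (2,3), (2,4), (4,0), (4,1), (4,2), (4,3), (4,4), (6,0), (6,1), (6,2), (6,3), (6,4)}, so |H| = 20.

20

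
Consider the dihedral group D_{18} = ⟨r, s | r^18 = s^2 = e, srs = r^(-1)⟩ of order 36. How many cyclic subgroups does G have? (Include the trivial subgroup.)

A cyclic subgroup of order d is generated by each of its φ(d) elements of order d, so the cyclic subgroups of order d number (#elements of order d)/φ(d).
Cyclic subgroups by order — order 1: 1; order 2: 19; order 3: 1; order 6: 1; order 9: 1; order 18: 1.
Total: 24.

24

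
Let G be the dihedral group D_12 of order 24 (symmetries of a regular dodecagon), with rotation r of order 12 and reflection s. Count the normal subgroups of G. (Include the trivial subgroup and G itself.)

G has 34 subgroups. Checking conjugation-invariance by order — order 1: 1/1 normal; order 2: 1/13 normal; order 3: 1/1 normal; order 4: 1/7 normal; order 6: 1/5 normal; order 8: 0/3 normal; order 12: 3/3 normal; order 24: 1/1 normal.
Total normal subgroups: 9.

9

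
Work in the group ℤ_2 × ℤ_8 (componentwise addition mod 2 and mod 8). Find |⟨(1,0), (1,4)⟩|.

|⟨(1,0)⟩| = 2 and |⟨(1,4)⟩| = 2, so |H| is a multiple of lcm(2, 2) = 2 and divides |G| = 16.
Closing under the operation: H = {(0,0), (0,4), (1,0), (1,4)}, so |H| = 4.

4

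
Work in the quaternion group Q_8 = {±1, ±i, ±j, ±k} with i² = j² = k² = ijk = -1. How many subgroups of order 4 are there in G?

|G| = 8 and 4 | 8, so subgroups of order 4 are possible by Lagrange.
The subgroups of order 4 are: {1, -1, i, -i}; {1, -1, j, -j}; {1, -1, k, -k}.
So G has 3 subgroups of order 4.

3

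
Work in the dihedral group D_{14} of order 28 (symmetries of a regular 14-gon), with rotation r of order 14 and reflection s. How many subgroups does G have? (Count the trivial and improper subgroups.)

28

|G| = 28, so by Lagrange every subgroup order divides 28. Divisors: 1, 2, 4, 7, 14, 28.
Subgroups by order — order 1: 1; order 2: 15; order 4: 7; order 7: 1; order 14: 3; order 28: 1.
Total: 1 + 15 + 7 + 1 + 3 + 1 = 28.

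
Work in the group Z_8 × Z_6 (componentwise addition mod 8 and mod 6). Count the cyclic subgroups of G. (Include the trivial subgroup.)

16

Group the elements of G by the cyclic subgroup they generate; each cyclic subgroup of order d accounts for φ(d) elements.
Cyclic subgroups by order — order 1: 1; order 2: 3; order 3: 1; order 4: 2; order 6: 3; order 8: 2; order 12: 2; order 24: 2.
Total: 16.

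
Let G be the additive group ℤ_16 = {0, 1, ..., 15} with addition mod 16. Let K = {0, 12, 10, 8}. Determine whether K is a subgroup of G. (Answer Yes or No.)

10 ∈ K but its inverse 6 ∉ K, so K is not a subgroup.

No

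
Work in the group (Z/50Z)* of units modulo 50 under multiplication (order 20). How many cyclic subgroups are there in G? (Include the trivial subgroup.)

6

Each element a generates a cyclic subgroup ⟨a⟩; distinct elements may generate the same one (a cyclic group of order d has φ(d) generators).
Cyclic subgroups by order — order 1: 1; order 2: 1; order 4: 1; order 5: 1; order 10: 1; order 20: 1.
Total: 6.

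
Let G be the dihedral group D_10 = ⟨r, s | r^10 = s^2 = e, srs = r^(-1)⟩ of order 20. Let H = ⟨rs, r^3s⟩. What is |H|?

|⟨rs⟩| = 2 and |⟨r^3s⟩| = 2, so |H| is a multiple of lcm(2, 2) = 2 and divides |G| = 20.
Closing under the operation: H = {e, r^2, r^4, r^6, r^8, rs, r^3s, r^5s, r^7s, r^9s}, so |H| = 10.

10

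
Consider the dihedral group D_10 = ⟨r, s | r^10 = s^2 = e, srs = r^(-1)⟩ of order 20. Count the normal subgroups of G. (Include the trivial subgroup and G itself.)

7

G has 22 subgroups. Checking conjugation-invariance by order — order 1: 1/1 normal; order 2: 1/11 normal; order 4: 0/5 normal; order 5: 1/1 normal; order 10: 3/3 normal; order 20: 1/1 normal.
Total normal subgroups: 7.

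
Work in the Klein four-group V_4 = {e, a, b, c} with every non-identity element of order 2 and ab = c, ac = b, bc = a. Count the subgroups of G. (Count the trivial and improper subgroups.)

|G| = 4, so by Lagrange every subgroup order divides 4. Divisors: 1, 2, 4.
Subgroups by order — order 1: 1; order 2: 3; order 4: 1.
Total: 1 + 3 + 1 = 5.

5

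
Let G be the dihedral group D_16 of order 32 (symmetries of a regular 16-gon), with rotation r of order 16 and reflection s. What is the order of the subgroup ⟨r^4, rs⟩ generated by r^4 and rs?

|⟨r^4⟩| = 4 and |⟨rs⟩| = 2, so |H| is a multiple of lcm(4, 2) = 4 and divides |G| = 32.
Closing under the operation: H = {e, r^4, r^8, r^12, rs, r^5s, r^9s, r^13s}, so |H| = 8.

8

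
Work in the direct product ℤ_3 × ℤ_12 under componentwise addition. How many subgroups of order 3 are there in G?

|G| = 36 and 3 | 36, so subgroups of order 3 are possible by Lagrange.
The subgroups of order 3 are: {(0,0), (0,4), (0,8)}; {(0,0), (1,0), (2,0)}; {(0,0), (1,4), (2,8)}; {(0,0), (1,8), (2,4)}.
So G has 4 subgroups of order 3.

4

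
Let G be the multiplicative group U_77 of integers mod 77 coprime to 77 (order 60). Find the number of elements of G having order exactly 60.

No element of G has order 60 (even though 60 | 60).

0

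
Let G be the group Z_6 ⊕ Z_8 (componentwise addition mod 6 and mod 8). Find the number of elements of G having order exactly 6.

6

An element (a,b) has order lcm(ord(a), ord(b)); count pairs with lcm equal to 6.
Enumerating gives 6 such elements.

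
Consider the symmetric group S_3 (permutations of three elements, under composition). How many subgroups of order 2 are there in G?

3

|G| = 6 and 2 | 6, so subgroups of order 2 are possible by Lagrange.
The subgroups of order 2 are: {e, (1 2)}; {e, (1 3)}; {e, (2 3)}.
So G has 3 subgroups of order 2.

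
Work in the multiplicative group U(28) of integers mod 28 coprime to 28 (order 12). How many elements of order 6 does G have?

The elements of order 6 are: 3, 5, 11, 17, 19, 23.
That's 6.

6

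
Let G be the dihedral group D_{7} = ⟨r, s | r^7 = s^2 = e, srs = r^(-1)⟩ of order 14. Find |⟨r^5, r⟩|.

7

|⟨r^5⟩| = 7 and |⟨r⟩| = 7, so |H| is a multiple of lcm(7, 7) = 7 and divides |G| = 14.
Closing under the operation: H = {e, r, r^2, r^3, r^4, r^5, r^6}, so |H| = 7.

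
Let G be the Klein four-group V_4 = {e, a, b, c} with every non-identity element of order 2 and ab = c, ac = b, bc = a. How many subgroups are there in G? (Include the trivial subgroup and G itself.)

|G| = 4, so by Lagrange every subgroup order divides 4. Divisors: 1, 2, 4.
Subgroups by order — order 1: 1; order 2: 3; order 4: 1.
Total: 1 + 3 + 1 = 5.

5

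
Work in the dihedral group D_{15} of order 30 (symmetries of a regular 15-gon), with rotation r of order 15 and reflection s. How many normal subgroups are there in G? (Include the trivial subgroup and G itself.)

5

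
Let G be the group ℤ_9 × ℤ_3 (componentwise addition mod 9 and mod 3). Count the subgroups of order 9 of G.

|G| = 27 and 9 | 27, so subgroups of order 9 are possible by Lagrange.
The subgroups of order 9 are: {(0,0), (0,1), (0,2), (3,0), (3,1), (3,2), (6,0), (6,1), (6,2)}; {(0,0), (1,0), (2,0), (3,0), (4,0), (5,0), (6,0), (7,0), (8,0)}; {(0,0), (1,1), (2,2), (3,0), (4,1), (5,2), (6,0), (7,1), (8,2)}; {(0,0), (1,2), (2,1), (3,0), (4,2), (5,1), (6,0), (7,2), (8,1)}.
So G has 4 subgroups of order 9.

4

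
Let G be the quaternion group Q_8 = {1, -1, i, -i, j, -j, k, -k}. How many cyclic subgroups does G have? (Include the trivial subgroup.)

A cyclic subgroup of order d is generated by each of its φ(d) elements of order d, so the cyclic subgroups of order d number (#elements of order d)/φ(d).
Cyclic subgroups by order — order 1: 1; order 2: 1; order 4: 3.
Total: 5.

5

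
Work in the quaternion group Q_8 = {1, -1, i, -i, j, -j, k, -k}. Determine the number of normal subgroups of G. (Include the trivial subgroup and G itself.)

6

G has 6 subgroups. Checking conjugation-invariance by order — order 1: 1/1 normal; order 2: 1/1 normal; order 4: 3/3 normal; order 8: 1/1 normal.
Total normal subgroups: 6.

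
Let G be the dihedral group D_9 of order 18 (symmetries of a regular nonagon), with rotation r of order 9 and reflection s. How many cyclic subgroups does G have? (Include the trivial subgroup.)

A cyclic subgroup of order d is generated by each of its φ(d) elements of order d, so the cyclic subgroups of order d number (#elements of order d)/φ(d).
Cyclic subgroups by order — order 1: 1; order 2: 9; order 3: 1; order 9: 1.
Total: 12.

12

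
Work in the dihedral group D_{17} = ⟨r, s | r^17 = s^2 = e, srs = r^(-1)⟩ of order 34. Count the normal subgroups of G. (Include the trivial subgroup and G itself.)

3

G has 20 subgroups. Checking conjugation-invariance by order — order 1: 1/1 normal; order 2: 0/17 normal; order 17: 1/1 normal; order 34: 1/1 normal.
Total normal subgroups: 3.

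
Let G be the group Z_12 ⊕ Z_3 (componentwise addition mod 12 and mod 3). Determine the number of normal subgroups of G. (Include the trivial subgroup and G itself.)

G is abelian, so every subgroup is normal.
G has 18 subgroups in total, hence 18 normal subgroups.

18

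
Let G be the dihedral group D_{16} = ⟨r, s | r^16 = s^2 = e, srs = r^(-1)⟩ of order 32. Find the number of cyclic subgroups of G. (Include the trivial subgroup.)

Each element a generates a cyclic subgroup ⟨a⟩; distinct elements may generate the same one (a cyclic group of order d has φ(d) generators).
Cyclic subgroups by order — order 1: 1; order 2: 17; order 4: 1; order 8: 1; order 16: 1.
Total: 21.

21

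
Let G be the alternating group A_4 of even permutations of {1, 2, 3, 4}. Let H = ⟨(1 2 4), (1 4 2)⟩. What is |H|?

3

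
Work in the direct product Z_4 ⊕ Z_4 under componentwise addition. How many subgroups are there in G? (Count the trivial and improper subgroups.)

15

|G| = 16, so by Lagrange every subgroup order divides 16. Divisors: 1, 2, 4, 8, 16.
Subgroups by order — order 1: 1; order 2: 3; order 4: 7; order 8: 3; order 16: 1.
Total: 1 + 3 + 7 + 3 + 1 = 15.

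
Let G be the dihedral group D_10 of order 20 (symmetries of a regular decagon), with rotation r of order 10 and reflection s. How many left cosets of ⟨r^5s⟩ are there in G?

|⟨r^5s⟩| = 2 and |G| = 20.
By Lagrange, [G : H] = |G|/|H| = 20/2 = 10.

10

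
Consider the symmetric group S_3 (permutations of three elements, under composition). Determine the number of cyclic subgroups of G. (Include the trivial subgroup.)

5

Group the elements of G by the cyclic subgroup they generate; each cyclic subgroup of order d accounts for φ(d) elements.
Cyclic subgroups by order — order 1: 1; order 2: 3; order 3: 1.
Total: 5.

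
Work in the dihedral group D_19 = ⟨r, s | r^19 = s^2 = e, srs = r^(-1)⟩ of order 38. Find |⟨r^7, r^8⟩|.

|⟨r^7⟩| = 19 and |⟨r^8⟩| = 19, so |H| is a multiple of lcm(19, 19) = 19 and divides |G| = 38.
Closing under the operation: H = {e, r, r^2, r^3, r^4, r^5, r^6, r^7, r^8, r^9, r^10, r^11, r^12, r^13, r^14, r^15, r^16, r^17, r^18}, so |H| = 19.

19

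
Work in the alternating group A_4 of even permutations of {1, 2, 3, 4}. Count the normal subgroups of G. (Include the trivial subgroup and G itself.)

3

G has 10 subgroups. Checking conjugation-invariance by order — order 1: 1/1 normal; order 2: 0/3 normal; order 3: 0/4 normal; order 4: 1/1 normal; order 12: 1/1 normal.
Total normal subgroups: 3.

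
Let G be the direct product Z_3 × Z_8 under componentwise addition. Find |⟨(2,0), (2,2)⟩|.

|⟨(2,0)⟩| = 3 and |⟨(2,2)⟩| = 12, so |H| is a multiple of lcm(3, 12) = 12 and divides |G| = 24.
Closing under the operation: H = {(0,0), (0,2), (0,4), (0,6), (1,0), (1,2), (1,4), (1,6), (2,0), (2,2), (2,4), (2,6)}, so |H| = 12.

12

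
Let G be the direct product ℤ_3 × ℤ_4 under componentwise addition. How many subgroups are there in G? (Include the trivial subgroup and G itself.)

|G| = 12, so by Lagrange every subgroup order divides 12. Divisors: 1, 2, 3, 4, 6, 12.
Subgroups by order — order 1: 1; order 2: 1; order 3: 1; order 4: 1; order 6: 1; order 12: 1.
Total: 1 + 1 + 1 + 1 + 1 + 1 = 6.

6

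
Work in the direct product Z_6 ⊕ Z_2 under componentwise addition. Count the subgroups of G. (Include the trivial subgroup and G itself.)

|G| = 12, so by Lagrange every subgroup order divides 12. Divisors: 1, 2, 3, 4, 6, 12.
Subgroups by order — order 1: 1; order 2: 3; order 3: 1; order 4: 1; order 6: 3; order 12: 1.
Total: 1 + 3 + 1 + 1 + 3 + 1 = 10.

10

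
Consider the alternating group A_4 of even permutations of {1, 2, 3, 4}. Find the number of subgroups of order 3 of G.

4

|G| = 12 and 3 | 12, so subgroups of order 3 are possible by Lagrange.
The subgroups of order 3 are: {e, (1 2 3), (1 3 2)}; {e, (1 2 4), (1 4 2)}; {e, (1 3 4), (1 4 3)}; {e, (2 3 4), (2 4 3)}.
So G has 4 subgroups of order 3.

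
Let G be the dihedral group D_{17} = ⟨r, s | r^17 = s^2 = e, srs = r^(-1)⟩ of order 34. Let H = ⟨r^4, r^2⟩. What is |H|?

17

|⟨r^4⟩| = 17 and |⟨r^2⟩| = 17, so |H| is a multiple of lcm(17, 17) = 17 and divides |G| = 34.
Closing under the operation: H = {e, r, r^2, r^3, r^4, r^5, r^6, r^7, r^8, r^9, r^10, r^11, r^12, r^13, r^14, r^15, r^16}, so |H| = 17.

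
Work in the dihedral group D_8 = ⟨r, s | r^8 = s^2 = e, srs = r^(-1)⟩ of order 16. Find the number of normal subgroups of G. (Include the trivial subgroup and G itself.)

7

G has 19 subgroups. Checking conjugation-invariance by order — order 1: 1/1 normal; order 2: 1/9 normal; order 4: 1/5 normal; order 8: 3/3 normal; order 16: 1/1 normal.
Total normal subgroups: 7.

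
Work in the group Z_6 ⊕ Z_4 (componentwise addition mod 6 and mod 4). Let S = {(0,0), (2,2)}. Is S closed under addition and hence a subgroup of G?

(2,2) ∈ S but its inverse (4,2) ∉ S, so S is not a subgroup.

No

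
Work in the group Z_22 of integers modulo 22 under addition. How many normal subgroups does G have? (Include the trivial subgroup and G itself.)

4

G is abelian, so every subgroup is normal.
G has 4 subgroups in total, hence 4 normal subgroups.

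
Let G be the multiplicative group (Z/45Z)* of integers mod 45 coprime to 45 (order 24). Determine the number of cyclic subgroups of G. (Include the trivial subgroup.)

A cyclic subgroup of order d is generated by each of its φ(d) elements of order d, so the cyclic subgroups of order d number (#elements of order d)/φ(d).
Cyclic subgroups by order — order 1: 1; order 2: 3; order 3: 1; order 4: 2; order 6: 3; order 12: 2.
Total: 12.

12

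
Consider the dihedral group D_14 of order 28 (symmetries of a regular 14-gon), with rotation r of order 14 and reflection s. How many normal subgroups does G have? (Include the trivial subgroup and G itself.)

7

G has 28 subgroups. Checking conjugation-invariance by order — order 1: 1/1 normal; order 2: 1/15 normal; order 4: 0/7 normal; order 7: 1/1 normal; order 14: 3/3 normal; order 28: 1/1 normal.
Total normal subgroups: 7.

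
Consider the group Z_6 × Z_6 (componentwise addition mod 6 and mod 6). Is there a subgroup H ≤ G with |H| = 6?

6 | 36. A subgroup of order 6 is {(0,0), (0,1), (0,2), (0,3), (0,4), (0,5)}.

Yes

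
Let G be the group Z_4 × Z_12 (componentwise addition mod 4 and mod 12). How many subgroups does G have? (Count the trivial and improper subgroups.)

|G| = 48, so by Lagrange every subgroup order divides 48. Divisors: 1, 2, 3, 4, 6, 8, 12, 16, 24, 48.
Subgroups by order — order 1: 1; order 2: 3; order 3: 1; order 4: 7; order 6: 3; order 8: 3; order 12: 7; order 16: 1; order 24: 3; order 48: 1.
Total: 1 + 3 + 1 + 7 + 3 + 3 + 7 + 1 + 3 + 1 = 30.

30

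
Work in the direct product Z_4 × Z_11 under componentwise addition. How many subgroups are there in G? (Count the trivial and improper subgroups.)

6

|G| = 44, so by Lagrange every subgroup order divides 44. Divisors: 1, 2, 4, 11, 22, 44.
Subgroups by order — order 1: 1; order 2: 1; order 4: 1; order 11: 1; order 22: 1; order 44: 1.
Total: 1 + 1 + 1 + 1 + 1 + 1 = 6.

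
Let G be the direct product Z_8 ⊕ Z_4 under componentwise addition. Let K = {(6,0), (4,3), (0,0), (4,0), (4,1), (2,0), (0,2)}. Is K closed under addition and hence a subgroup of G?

No

|K| = 7 does not divide |G| = 32, so by Lagrange K is not a subgroup.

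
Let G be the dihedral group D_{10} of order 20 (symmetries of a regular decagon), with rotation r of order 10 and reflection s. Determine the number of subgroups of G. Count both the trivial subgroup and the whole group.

22

|G| = 20, so by Lagrange every subgroup order divides 20. Divisors: 1, 2, 4, 5, 10, 20.
Subgroups by order — order 1: 1; order 2: 11; order 4: 5; order 5: 1; order 10: 3; order 20: 1.
Total: 1 + 11 + 5 + 1 + 3 + 1 = 22.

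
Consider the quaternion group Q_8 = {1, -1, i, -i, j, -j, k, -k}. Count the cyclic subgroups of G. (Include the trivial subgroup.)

5

A cyclic subgroup of order d is generated by each of its φ(d) elements of order d, so the cyclic subgroups of order d number (#elements of order d)/φ(d).
Cyclic subgroups by order — order 1: 1; order 2: 1; order 4: 3.
Total: 5.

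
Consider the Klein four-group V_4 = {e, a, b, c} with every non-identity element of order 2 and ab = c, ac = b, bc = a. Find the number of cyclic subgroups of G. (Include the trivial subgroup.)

4

Each element a generates a cyclic subgroup ⟨a⟩; distinct elements may generate the same one (a cyclic group of order d has φ(d) generators).
Cyclic subgroups by order — order 1: 1; order 2: 3.
Total: 4.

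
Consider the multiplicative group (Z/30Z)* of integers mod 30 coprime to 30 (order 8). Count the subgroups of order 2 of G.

|G| = 8 and 2 | 8, so subgroups of order 2 are possible by Lagrange.
The subgroups of order 2 are: {1, 11}; {1, 19}; {1, 29}.
So G has 3 subgroups of order 2.

3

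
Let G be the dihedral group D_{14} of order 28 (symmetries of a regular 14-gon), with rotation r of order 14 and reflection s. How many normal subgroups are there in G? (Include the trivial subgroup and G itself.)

7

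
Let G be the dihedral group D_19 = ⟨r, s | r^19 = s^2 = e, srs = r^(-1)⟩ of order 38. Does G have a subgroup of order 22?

No

22 does not divide |G| = 38, so by Lagrange no subgroup of order 22 exists.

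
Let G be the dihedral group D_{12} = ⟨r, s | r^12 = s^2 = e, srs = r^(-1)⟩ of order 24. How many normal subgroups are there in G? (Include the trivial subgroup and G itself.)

G has 34 subgroups. Checking conjugation-invariance by order — order 1: 1/1 normal; order 2: 1/13 normal; order 3: 1/1 normal; order 4: 1/7 normal; order 6: 1/5 normal; order 8: 0/3 normal; order 12: 3/3 normal; order 24: 1/1 normal.
Total normal subgroups: 9.

9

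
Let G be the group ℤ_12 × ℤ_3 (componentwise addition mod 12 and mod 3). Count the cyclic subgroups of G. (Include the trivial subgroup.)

Group the elements of G by the cyclic subgroup they generate; each cyclic subgroup of order d accounts for φ(d) elements.
Cyclic subgroups by order — order 1: 1; order 2: 1; order 3: 4; order 4: 1; order 6: 4; order 12: 4.
Total: 15.

15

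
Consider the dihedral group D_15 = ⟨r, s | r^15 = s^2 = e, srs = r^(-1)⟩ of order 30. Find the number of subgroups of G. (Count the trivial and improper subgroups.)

|G| = 30, so by Lagrange every subgroup order divides 30. Divisors: 1, 2, 3, 5, 6, 10, 15, 30.
Subgroups by order — order 1: 1; order 2: 15; order 3: 1; order 5: 1; order 6: 5; order 10: 3; order 15: 1; order 30: 1.
Total: 1 + 15 + 1 + 1 + 5 + 3 + 1 + 1 = 28.

28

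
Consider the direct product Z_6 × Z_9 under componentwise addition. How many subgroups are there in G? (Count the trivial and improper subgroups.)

20

|G| = 54, so by Lagrange every subgroup order divides 54. Divisors: 1, 2, 3, 6, 9, 18, 27, 54.
Subgroups by order — order 1: 1; order 2: 1; order 3: 4; order 6: 4; order 9: 4; order 18: 4; order 27: 1; order 54: 1.
Total: 1 + 1 + 4 + 4 + 4 + 4 + 1 + 1 = 20.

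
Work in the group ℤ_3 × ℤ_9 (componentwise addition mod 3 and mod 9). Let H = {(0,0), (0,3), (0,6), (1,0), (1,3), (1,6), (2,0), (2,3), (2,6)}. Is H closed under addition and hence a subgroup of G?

|H| = 9 divides |G| = 27, consistent with Lagrange.
H contains the identity, every element's inverse is in H, and H is closed under +: it is a subgroup.

Yes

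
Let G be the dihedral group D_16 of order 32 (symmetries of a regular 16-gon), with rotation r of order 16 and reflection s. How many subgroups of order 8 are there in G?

|G| = 32 and 8 | 32, so subgroups of order 8 are possible by Lagrange.
The subgroups of order 8 are: {e, r^2, r^4, r^6, r^8, r^10, r^12, r^14}; {e, r^4, r^8, r^12, r^2s, r^6s, r^10s, r^14s}; {e, r^4, r^8, r^12, r^3s, r^7s, r^11s, r^15s}; {e, r^4, r^8, r^12, s, r^4s, r^8s, r^12s}; … (5 in all).
So G has 5 subgroups of order 8.

5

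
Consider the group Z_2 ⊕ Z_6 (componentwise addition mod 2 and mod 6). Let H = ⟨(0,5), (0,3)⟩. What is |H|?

6

|⟨(0,5)⟩| = 6 and |⟨(0,3)⟩| = 2, so |H| is a multiple of lcm(6, 2) = 6 and divides |G| = 12.
Closing under the operation: H = {(0,0), (0,1), (0,2), (0,3), (0,4), (0,5)}, so |H| = 6.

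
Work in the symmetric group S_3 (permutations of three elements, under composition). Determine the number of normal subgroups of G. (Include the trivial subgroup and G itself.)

3

G has 6 subgroups. Checking conjugation-invariance by order — order 1: 1/1 normal; order 2: 0/3 normal; order 3: 1/1 normal; order 6: 1/1 normal.
Total normal subgroups: 3.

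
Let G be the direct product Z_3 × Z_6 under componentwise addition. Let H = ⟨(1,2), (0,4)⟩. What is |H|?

|⟨(1,2)⟩| = 3 and |⟨(0,4)⟩| = 3, so |H| is a multiple of lcm(3, 3) = 3 and divides |G| = 18.
Closing under the operation: H = {(0,0), (0,2), (0,4), (1,0), (1,2), (1,4), (2,0), (2,2), (2,4)}, so |H| = 9.

9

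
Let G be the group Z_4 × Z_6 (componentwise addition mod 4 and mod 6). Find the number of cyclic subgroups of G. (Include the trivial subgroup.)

12

Each element a generates a cyclic subgroup ⟨a⟩; distinct elements may generate the same one (a cyclic group of order d has φ(d) generators).
Cyclic subgroups by order — order 1: 1; order 2: 3; order 3: 1; order 4: 2; order 6: 3; order 12: 2.
Total: 12.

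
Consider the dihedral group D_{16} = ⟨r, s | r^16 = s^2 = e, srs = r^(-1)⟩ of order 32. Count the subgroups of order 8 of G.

5

|G| = 32 and 8 | 32, so subgroups of order 8 are possible by Lagrange.
The subgroups of order 8 are: {e, r^2, r^4, r^6, r^8, r^10, r^12, r^14}; {e, r^4, r^8, r^12, r^2s, r^6s, r^10s, r^14s}; {e, r^4, r^8, r^12, r^3s, r^7s, r^11s, r^15s}; {e, r^4, r^8, r^12, s, r^4s, r^8s, r^12s}; … (5 in all).
So G has 5 subgroups of order 8.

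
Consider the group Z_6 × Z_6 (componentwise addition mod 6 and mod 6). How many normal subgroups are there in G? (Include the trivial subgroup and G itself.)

30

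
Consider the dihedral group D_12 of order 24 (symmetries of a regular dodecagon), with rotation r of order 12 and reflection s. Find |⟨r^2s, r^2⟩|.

|⟨r^2s⟩| = 2 and |⟨r^2⟩| = 6, so |H| is a multiple of lcm(2, 6) = 6 and divides |G| = 24.
Closing under the operation: H = {e, r^2, r^4, r^6, r^8, r^10, s, r^2s, r^4s, r^6s, r^8s, r^10s}, so |H| = 12.

12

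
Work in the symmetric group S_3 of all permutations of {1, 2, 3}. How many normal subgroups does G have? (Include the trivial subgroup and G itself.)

G has 6 subgroups. Checking conjugation-invariance by order — order 1: 1/1 normal; order 2: 0/3 normal; order 3: 1/1 normal; order 6: 1/1 normal.
Total normal subgroups: 3.

3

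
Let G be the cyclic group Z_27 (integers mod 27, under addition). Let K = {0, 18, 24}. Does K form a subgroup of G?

24 ∈ K but its inverse 3 ∉ K, so K is not a subgroup.

No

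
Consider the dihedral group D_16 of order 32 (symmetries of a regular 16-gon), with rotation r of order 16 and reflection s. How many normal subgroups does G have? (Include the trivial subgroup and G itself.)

G has 36 subgroups. Checking conjugation-invariance by order — order 1: 1/1 normal; order 2: 1/17 normal; order 4: 1/9 normal; order 8: 1/5 normal; order 16: 3/3 normal; order 32: 1/1 normal.
Total normal subgroups: 8.

8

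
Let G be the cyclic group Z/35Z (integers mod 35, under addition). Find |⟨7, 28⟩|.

|⟨7⟩| = 5 and |⟨28⟩| = 5, so |H| is a multiple of lcm(5, 5) = 5 and divides |G| = 35.
Closing under the operation: H = {0, 7, 14, 21, 28}, so |H| = 5.

5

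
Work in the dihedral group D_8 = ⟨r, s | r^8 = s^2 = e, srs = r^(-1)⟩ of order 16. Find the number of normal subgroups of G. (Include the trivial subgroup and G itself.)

7

G has 19 subgroups. Checking conjugation-invariance by order — order 1: 1/1 normal; order 2: 1/9 normal; order 4: 1/5 normal; order 8: 3/3 normal; order 16: 1/1 normal.
Total normal subgroups: 7.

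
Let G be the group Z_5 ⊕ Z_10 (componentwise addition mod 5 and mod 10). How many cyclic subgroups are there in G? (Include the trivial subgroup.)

Each element a generates a cyclic subgroup ⟨a⟩; distinct elements may generate the same one (a cyclic group of order d has φ(d) generators).
Cyclic subgroups by order — order 1: 1; order 2: 1; order 5: 6; order 10: 6.
Total: 14.

14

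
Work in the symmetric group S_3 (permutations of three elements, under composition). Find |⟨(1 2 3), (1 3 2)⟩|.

3

|⟨(1 2 3)⟩| = 3 and |⟨(1 3 2)⟩| = 3, so |H| is a multiple of lcm(3, 3) = 3 and divides |G| = 6.
Closing under the operation: H = {e, (1 2 3), (1 3 2)}, so |H| = 3.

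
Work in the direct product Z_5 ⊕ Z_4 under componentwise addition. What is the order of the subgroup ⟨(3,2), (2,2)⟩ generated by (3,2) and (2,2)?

10

|⟨(3,2)⟩| = 10 and |⟨(2,2)⟩| = 10, so |H| is a multiple of lcm(10, 10) = 10 and divides |G| = 20.
Closing under the operation: H = {(0,0), (0,2), (1,0), (1,2), (2,0), (2,2), (3,0), (3,2), (4,0), (4,2)}, so |H| = 10.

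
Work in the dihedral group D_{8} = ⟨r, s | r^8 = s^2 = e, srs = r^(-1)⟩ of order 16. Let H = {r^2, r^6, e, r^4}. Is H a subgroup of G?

|H| = 4 divides |G| = 16, consistent with Lagrange.
H contains the identity, every element's inverse is in H, and H is closed under ·: it is a subgroup.
In fact H = ⟨r^6⟩.

Yes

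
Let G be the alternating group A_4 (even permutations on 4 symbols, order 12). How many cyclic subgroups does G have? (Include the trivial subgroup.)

8

Each element a generates a cyclic subgroup ⟨a⟩; distinct elements may generate the same one (a cyclic group of order d has φ(d) generators).
Cyclic subgroups by order — order 1: 1; order 2: 3; order 3: 4.
Total: 8.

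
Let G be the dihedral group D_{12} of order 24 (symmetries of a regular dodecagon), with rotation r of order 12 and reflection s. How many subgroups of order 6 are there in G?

|G| = 24 and 6 | 24, so subgroups of order 6 are possible by Lagrange.
The subgroups of order 6 are: {e, r^2, r^4, r^6, r^8, r^10}; {e, r^4, r^8, r^2s, r^6s, r^10s}; {e, r^4, r^8, r^3s, r^7s, r^11s}; {e, r^4, r^8, s, r^4s, r^8s}; … (5 in all).
So G has 5 subgroups of order 6.

5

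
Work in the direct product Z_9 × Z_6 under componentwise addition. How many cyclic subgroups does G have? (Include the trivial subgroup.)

Group the elements of G by the cyclic subgroup they generate; each cyclic subgroup of order d accounts for φ(d) elements.
Cyclic subgroups by order — order 1: 1; order 2: 1; order 3: 4; order 6: 4; order 9: 3; order 18: 3.
Total: 16.

16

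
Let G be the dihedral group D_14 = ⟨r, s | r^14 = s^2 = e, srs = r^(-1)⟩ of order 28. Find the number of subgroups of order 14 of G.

|G| = 28 and 14 | 28, so subgroups of order 14 are possible by Lagrange.
The subgroups of order 14 are: {e, r, r^2, r^3, r^4, r^5, r^6, r^7, r^8, r^9, r^10, r^11, r^12, r^13}; {e, r^2, r^4, r^6, r^8, r^10, r^12, s, r^2s, r^4s, r^6s, r^8s, r^10s, r^12s}; {e, r^2, r^4, r^6, r^8, r^10, r^12, rs, r^3s, r^5s, r^7s, r^9s, r^11s, r^13s}.
So G has 3 subgroups of order 14.

3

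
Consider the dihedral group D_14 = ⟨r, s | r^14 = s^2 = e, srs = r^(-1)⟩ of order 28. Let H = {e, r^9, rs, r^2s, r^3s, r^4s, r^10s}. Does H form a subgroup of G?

No

r^9 ∈ H but its inverse r^5 ∉ H, so H is not a subgroup.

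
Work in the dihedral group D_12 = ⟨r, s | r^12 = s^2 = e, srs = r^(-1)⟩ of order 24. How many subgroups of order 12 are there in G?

|G| = 24 and 12 | 24, so subgroups of order 12 are possible by Lagrange.
The subgroups of order 12 are: {e, r, r^2, r^3, r^4, r^5, r^6, r^7, r^8, r^9, r^10, r^11}; {e, r^2, r^4, r^6, r^8, r^10, s, r^2s, r^4s, r^6s, r^8s, r^10s}; {e, r^2, r^4, r^6, r^8, r^10, rs, r^3s, r^5s, r^7s, r^9s, r^11s}.
So G has 3 subgroups of order 12.

3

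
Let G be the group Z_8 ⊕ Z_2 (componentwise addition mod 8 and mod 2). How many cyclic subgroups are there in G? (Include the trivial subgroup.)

A cyclic subgroup of order d is generated by each of its φ(d) elements of order d, so the cyclic subgroups of order d number (#elements of order d)/φ(d).
Cyclic subgroups by order — order 1: 1; order 2: 3; order 4: 2; order 8: 2.
Total: 8.

8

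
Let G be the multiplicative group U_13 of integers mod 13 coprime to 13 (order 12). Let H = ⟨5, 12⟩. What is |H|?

4

|⟨5⟩| = 4 and |⟨12⟩| = 2, so |H| is a multiple of lcm(4, 2) = 4 and divides |G| = 12.
Closing under the operation: H = {1, 5, 8, 12}, so |H| = 4.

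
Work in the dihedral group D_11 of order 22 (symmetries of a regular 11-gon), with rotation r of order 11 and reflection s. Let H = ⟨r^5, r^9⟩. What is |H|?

11

|⟨r^5⟩| = 11 and |⟨r^9⟩| = 11, so |H| is a multiple of lcm(11, 11) = 11 and divides |G| = 22.
Closing under the operation: H = {e, r, r^2, r^3, r^4, r^5, r^6, r^7, r^8, r^9, r^10}, so |H| = 11.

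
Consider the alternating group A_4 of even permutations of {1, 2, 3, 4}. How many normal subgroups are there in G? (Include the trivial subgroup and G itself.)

G has 10 subgroups. Checking conjugation-invariance by order — order 1: 1/1 normal; order 2: 0/3 normal; order 3: 0/4 normal; order 4: 1/1 normal; order 12: 1/1 normal.
Total normal subgroups: 3.

3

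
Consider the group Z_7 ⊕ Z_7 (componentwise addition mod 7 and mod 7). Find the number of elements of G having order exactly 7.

48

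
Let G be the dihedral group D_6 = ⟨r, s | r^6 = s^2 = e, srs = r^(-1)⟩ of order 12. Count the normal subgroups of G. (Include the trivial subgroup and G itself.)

G has 16 subgroups. Checking conjugation-invariance by order — order 1: 1/1 normal; order 2: 1/7 normal; order 3: 1/1 normal; order 4: 0/3 normal; order 6: 3/3 normal; order 12: 1/1 normal.
Total normal subgroups: 7.

7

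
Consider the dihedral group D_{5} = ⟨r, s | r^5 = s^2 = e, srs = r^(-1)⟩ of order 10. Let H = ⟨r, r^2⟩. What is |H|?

5

|⟨r⟩| = 5 and |⟨r^2⟩| = 5, so |H| is a multiple of lcm(5, 5) = 5 and divides |G| = 10.
Closing under the operation: H = {e, r, r^2, r^3, r^4}, so |H| = 5.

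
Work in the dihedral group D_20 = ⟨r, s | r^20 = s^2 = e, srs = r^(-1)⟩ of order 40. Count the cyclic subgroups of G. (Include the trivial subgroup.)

A cyclic subgroup of order d is generated by each of its φ(d) elements of order d, so the cyclic subgroups of order d number (#elements of order d)/φ(d).
Cyclic subgroups by order — order 1: 1; order 2: 21; order 4: 1; order 5: 1; order 10: 1; order 20: 1.
Total: 26.

26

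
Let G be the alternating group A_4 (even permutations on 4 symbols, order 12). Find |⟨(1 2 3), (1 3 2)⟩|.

3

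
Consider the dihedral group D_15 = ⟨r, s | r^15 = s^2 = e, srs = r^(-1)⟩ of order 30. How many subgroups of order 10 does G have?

3

|G| = 30 and 10 | 30, so subgroups of order 10 are possible by Lagrange.
The subgroups of order 10 are: {e, r^3, r^6, r^9, r^12, rs, r^4s, r^7s, r^10s, r^13s}; {e, r^3, r^6, r^9, r^12, r^2s, r^5s, r^8s, r^11s, r^14s}; {e, r^3, r^6, r^9, r^12, s, r^3s, r^6s, r^9s, r^12s}.
So G has 3 subgroups of order 10.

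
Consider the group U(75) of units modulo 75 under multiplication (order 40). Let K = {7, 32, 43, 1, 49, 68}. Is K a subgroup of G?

|K| = 6 does not divide |G| = 40, so by Lagrange K is not a subgroup.

No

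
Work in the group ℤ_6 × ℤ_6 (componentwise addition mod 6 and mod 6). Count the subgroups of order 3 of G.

|G| = 36 and 3 | 36, so subgroups of order 3 are possible by Lagrange.
The subgroups of order 3 are: {(0,0), (0,2), (0,4)}; {(0,0), (2,0), (4,0)}; {(0,0), (2,2), (4,4)}; {(0,0), (2,4), (4,2)}.
So G has 4 subgroups of order 3.

4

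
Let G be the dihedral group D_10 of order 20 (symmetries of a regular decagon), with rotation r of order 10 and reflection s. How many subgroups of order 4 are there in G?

5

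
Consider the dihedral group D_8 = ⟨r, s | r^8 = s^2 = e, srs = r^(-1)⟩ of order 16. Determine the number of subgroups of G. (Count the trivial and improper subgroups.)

19

|G| = 16, so by Lagrange every subgroup order divides 16. Divisors: 1, 2, 4, 8, 16.
Subgroups by order — order 1: 1; order 2: 9; order 4: 5; order 8: 3; order 16: 1.
Total: 1 + 9 + 5 + 3 + 1 = 19.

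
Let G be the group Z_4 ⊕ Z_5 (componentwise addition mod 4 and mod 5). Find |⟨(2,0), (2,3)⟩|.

|⟨(2,0)⟩| = 2 and |⟨(2,3)⟩| = 10, so |H| is a multiple of lcm(2, 10) = 10 and divides |G| = 20.
Closing under the operation: H = {(0,0), (0,1), (0,2), (0,3), (0,4), (2,0), (2,1), (2,2), (2,3), (2,4)}, so |H| = 10.

10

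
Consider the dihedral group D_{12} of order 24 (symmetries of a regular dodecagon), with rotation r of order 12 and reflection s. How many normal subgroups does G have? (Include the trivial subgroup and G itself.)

G has 34 subgroups. Checking conjugation-invariance by order — order 1: 1/1 normal; order 2: 1/13 normal; order 3: 1/1 normal; order 4: 1/7 normal; order 6: 1/5 normal; order 8: 0/3 normal; order 12: 3/3 normal; order 24: 1/1 normal.
Total normal subgroups: 9.

9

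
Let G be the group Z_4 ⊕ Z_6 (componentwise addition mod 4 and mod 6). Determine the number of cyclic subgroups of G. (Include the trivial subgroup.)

12

A cyclic subgroup of order d is generated by each of its φ(d) elements of order d, so the cyclic subgroups of order d number (#elements of order d)/φ(d).
Cyclic subgroups by order — order 1: 1; order 2: 3; order 3: 1; order 4: 2; order 6: 3; order 12: 2.
Total: 12.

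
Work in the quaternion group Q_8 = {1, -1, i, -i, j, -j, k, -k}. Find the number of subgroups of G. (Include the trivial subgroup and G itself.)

|G| = 8, so by Lagrange every subgroup order divides 8. Divisors: 1, 2, 4, 8.
Subgroups by order — order 1: 1; order 2: 1; order 4: 3; order 8: 1.
Total: 1 + 1 + 3 + 1 = 6.

6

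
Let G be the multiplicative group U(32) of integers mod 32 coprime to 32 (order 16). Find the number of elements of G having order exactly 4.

4

The elements of order 4 are: 7, 9, 23, 25.
That's 4.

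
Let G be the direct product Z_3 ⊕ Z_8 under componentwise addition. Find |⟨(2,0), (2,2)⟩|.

12

|⟨(2,0)⟩| = 3 and |⟨(2,2)⟩| = 12, so |H| is a multiple of lcm(3, 12) = 12 and divides |G| = 24.
Closing under the operation: H = {(0,0), (0,2), (0,4), (0,6), (1,0), (1,2), (1,4), (1,6), (2,0), (2,2), (2,4), (2,6)}, so |H| = 12.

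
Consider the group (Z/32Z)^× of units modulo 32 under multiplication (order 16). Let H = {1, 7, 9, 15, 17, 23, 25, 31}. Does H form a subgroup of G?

Yes

|H| = 8 divides |G| = 16, consistent with Lagrange.
H contains the identity, every element's inverse is in H, and H is closed under ·: it is a subgroup.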